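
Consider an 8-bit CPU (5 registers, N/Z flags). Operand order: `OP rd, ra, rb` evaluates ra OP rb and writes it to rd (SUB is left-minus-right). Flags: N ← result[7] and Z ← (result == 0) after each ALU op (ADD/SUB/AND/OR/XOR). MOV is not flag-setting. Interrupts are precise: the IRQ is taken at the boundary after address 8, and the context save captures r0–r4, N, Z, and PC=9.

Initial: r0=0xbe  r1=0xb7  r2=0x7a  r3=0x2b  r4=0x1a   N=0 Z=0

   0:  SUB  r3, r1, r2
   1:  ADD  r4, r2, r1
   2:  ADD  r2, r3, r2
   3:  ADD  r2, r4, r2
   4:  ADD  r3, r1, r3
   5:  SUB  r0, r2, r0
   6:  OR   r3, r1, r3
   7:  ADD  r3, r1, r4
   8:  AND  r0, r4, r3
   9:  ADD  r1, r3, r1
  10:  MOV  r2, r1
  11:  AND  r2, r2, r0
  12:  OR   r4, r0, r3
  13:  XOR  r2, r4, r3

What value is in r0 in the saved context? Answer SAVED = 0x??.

SAVED = 0x20

after  0: r0=0xbe r1=0xb7 r2=0x7a r3=0x3d r4=0x1a  N=0 Z=0
after  1: r0=0xbe r1=0xb7 r2=0x7a r3=0x3d r4=0x31  N=0 Z=0
after  2: r0=0xbe r1=0xb7 r2=0xb7 r3=0x3d r4=0x31  N=1 Z=0
after  3: r0=0xbe r1=0xb7 r2=0xe8 r3=0x3d r4=0x31  N=1 Z=0
after  4: r0=0xbe r1=0xb7 r2=0xe8 r3=0xf4 r4=0x31  N=1 Z=0
after  5: r0=0x2a r1=0xb7 r2=0xe8 r3=0xf4 r4=0x31  N=0 Z=0
after  6: r0=0x2a r1=0xb7 r2=0xe8 r3=0xf7 r4=0x31  N=1 Z=0
after  7: r0=0x2a r1=0xb7 r2=0xe8 r3=0xe8 r4=0x31  N=1 Z=0
after  8: r0=0x20 r1=0xb7 r2=0xe8 r3=0xe8 r4=0x31  N=0 Z=0
-- IRQ taken; context saved, return-PC = 9 --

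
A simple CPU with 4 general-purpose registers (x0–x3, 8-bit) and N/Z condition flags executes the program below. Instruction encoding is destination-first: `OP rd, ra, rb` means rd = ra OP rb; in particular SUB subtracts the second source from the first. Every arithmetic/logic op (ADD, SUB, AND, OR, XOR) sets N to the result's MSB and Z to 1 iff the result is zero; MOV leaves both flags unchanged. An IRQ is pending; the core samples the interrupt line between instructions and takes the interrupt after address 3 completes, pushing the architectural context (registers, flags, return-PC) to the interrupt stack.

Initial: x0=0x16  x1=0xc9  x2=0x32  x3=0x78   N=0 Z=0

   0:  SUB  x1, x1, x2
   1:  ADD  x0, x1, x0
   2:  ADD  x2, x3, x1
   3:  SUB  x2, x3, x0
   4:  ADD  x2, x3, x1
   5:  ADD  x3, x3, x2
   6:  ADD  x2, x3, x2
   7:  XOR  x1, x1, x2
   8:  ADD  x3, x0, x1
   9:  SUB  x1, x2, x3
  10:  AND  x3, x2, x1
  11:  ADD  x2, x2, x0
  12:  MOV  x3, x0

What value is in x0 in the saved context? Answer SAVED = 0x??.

after  0: x0=0x16 x1=0x97 x2=0x32 x3=0x78  N=1 Z=0
after  1: x0=0xad x1=0x97 x2=0x32 x3=0x78  N=1 Z=0
after  2: x0=0xad x1=0x97 x2=0x0f x3=0x78  N=0 Z=0
after  3: x0=0xad x1=0x97 x2=0xcb x3=0x78  N=1 Z=0
-- IRQ taken; context saved, return-PC = 4 --

SAVED = 0xad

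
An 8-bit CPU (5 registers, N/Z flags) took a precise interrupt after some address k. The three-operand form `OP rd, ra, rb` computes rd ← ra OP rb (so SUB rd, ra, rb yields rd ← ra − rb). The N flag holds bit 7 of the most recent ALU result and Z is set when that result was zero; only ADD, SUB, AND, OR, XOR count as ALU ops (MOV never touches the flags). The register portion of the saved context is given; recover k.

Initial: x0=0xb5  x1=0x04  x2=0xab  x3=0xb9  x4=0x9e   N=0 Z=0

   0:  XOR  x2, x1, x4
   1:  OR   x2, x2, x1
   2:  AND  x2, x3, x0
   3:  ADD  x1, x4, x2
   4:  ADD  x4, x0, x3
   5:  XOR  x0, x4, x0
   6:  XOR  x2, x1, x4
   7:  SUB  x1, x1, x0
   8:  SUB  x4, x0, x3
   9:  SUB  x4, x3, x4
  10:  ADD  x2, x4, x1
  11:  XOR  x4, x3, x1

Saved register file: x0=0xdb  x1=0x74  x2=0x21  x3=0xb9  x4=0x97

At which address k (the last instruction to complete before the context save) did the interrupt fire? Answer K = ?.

after  0: x0=0xb5 x1=0x04 x2=0x9a x3=0xb9 x4=0x9e  N=1 Z=0
after  1: x0=0xb5 x1=0x04 x2=0x9e x3=0xb9 x4=0x9e  N=1 Z=0
after  2: x0=0xb5 x1=0x04 x2=0xb1 x3=0xb9 x4=0x9e  N=1 Z=0
after  3: x0=0xb5 x1=0x4f x2=0xb1 x3=0xb9 x4=0x9e  N=0 Z=0
after  4: x0=0xb5 x1=0x4f x2=0xb1 x3=0xb9 x4=0x6e  N=0 Z=0
after  5: x0=0xdb x1=0x4f x2=0xb1 x3=0xb9 x4=0x6e  N=1 Z=0
after  6: x0=0xdb x1=0x4f x2=0x21 x3=0xb9 x4=0x6e  N=0 Z=0
after  7: x0=0xdb x1=0x74 x2=0x21 x3=0xb9 x4=0x6e  N=0 Z=0
after  8: x0=0xdb x1=0x74 x2=0x21 x3=0xb9 x4=0x22  N=0 Z=0
after  9: x0=0xdb x1=0x74 x2=0x21 x3=0xb9 x4=0x97  N=1 Z=0
-- IRQ taken; context saved, return-PC = 10 --

K = 9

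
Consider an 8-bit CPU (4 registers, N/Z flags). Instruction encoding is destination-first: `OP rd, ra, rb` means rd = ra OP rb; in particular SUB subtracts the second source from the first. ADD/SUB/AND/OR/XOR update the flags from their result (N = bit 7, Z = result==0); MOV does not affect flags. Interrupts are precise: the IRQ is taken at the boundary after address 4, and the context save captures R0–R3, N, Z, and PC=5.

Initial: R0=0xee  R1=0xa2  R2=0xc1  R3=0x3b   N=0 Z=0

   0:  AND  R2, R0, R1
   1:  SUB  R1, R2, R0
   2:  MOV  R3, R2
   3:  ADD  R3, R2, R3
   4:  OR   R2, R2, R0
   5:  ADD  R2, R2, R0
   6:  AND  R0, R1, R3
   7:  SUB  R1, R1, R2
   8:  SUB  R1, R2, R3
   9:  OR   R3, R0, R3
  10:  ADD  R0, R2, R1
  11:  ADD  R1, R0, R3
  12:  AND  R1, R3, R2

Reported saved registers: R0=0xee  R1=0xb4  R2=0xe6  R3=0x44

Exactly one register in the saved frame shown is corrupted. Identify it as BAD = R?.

BAD = R2

after  0: R0=0xee R1=0xa2 R2=0xa2 R3=0x3b  N=1 Z=0
after  1: R0=0xee R1=0xb4 R2=0xa2 R3=0x3b  N=1 Z=0
after  2: R0=0xee R1=0xb4 R2=0xa2 R3=0xa2  N=1 Z=0
after  3: R0=0xee R1=0xb4 R2=0xa2 R3=0x44  N=0 Z=0
after  4: R0=0xee R1=0xb4 R2=0xee R3=0x44  N=1 Z=0
-- IRQ taken; context saved, return-PC = 5 --
mismatch: R2: reported 0xe6 vs actual 0xee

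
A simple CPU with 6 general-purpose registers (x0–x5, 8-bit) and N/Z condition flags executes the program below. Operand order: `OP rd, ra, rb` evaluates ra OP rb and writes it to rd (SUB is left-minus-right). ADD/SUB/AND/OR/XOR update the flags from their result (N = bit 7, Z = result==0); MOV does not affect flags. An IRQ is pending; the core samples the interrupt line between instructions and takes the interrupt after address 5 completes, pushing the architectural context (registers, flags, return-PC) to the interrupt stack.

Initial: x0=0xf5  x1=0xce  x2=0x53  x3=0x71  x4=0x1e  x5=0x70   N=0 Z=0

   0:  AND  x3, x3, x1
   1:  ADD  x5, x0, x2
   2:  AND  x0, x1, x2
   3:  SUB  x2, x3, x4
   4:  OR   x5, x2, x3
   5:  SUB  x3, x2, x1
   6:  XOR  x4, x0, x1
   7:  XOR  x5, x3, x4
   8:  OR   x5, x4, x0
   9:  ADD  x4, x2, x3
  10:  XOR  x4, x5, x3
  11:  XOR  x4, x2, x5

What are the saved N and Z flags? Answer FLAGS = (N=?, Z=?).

FLAGS = (N=0, Z=0)

after  0: x0=0xf5 x1=0xce x2=0x53 x3=0x40 x4=0x1e x5=0x70  N=0 Z=0
after  1: x0=0xf5 x1=0xce x2=0x53 x3=0x40 x4=0x1e x5=0x48  N=0 Z=0
after  2: x0=0x42 x1=0xce x2=0x53 x3=0x40 x4=0x1e x5=0x48  N=0 Z=0
after  3: x0=0x42 x1=0xce x2=0x22 x3=0x40 x4=0x1e x5=0x48  N=0 Z=0
after  4: x0=0x42 x1=0xce x2=0x22 x3=0x40 x4=0x1e x5=0x62  N=0 Z=0
after  5: x0=0x42 x1=0xce x2=0x22 x3=0x54 x4=0x1e x5=0x62  N=0 Z=0
-- IRQ taken; context saved, return-PC = 6 --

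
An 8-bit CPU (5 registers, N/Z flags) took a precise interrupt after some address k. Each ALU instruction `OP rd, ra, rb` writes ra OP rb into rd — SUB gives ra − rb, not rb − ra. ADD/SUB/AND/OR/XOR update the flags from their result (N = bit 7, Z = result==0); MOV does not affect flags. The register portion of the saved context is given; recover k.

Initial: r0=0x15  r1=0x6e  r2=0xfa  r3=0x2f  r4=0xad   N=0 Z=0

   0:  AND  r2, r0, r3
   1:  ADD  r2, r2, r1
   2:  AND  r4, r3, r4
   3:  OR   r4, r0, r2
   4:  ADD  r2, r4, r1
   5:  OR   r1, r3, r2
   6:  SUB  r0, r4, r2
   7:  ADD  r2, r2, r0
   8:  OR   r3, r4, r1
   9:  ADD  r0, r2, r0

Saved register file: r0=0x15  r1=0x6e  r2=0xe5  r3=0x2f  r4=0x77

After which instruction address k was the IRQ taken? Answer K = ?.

after  0: r0=0x15 r1=0x6e r2=0x05 r3=0x2f r4=0xad  N=0 Z=0
after  1: r0=0x15 r1=0x6e r2=0x73 r3=0x2f r4=0xad  N=0 Z=0
after  2: r0=0x15 r1=0x6e r2=0x73 r3=0x2f r4=0x2d  N=0 Z=0
after  3: r0=0x15 r1=0x6e r2=0x73 r3=0x2f r4=0x77  N=0 Z=0
after  4: r0=0x15 r1=0x6e r2=0xe5 r3=0x2f r4=0x77  N=1 Z=0
-- IRQ taken; context saved, return-PC = 5 --

K = 4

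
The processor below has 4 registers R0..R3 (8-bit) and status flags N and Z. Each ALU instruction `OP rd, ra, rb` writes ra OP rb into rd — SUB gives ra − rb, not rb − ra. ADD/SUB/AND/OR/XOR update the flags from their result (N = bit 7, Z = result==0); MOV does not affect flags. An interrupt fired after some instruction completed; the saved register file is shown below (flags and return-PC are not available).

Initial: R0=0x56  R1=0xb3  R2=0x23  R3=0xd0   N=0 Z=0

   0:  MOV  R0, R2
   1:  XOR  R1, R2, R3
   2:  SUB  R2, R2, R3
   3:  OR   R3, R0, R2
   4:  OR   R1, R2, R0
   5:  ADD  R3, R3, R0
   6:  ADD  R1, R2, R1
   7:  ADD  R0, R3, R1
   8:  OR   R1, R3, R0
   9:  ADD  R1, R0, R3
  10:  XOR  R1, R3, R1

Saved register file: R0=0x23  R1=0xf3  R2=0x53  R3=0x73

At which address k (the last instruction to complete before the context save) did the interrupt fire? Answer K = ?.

after  0: R0=0x23 R1=0xb3 R2=0x23 R3=0xd0  N=0 Z=0
after  1: R0=0x23 R1=0xf3 R2=0x23 R3=0xd0  N=1 Z=0
after  2: R0=0x23 R1=0xf3 R2=0x53 R3=0xd0  N=0 Z=0
after  3: R0=0x23 R1=0xf3 R2=0x53 R3=0x73  N=0 Z=0
-- IRQ taken; context saved, return-PC = 4 --

K = 3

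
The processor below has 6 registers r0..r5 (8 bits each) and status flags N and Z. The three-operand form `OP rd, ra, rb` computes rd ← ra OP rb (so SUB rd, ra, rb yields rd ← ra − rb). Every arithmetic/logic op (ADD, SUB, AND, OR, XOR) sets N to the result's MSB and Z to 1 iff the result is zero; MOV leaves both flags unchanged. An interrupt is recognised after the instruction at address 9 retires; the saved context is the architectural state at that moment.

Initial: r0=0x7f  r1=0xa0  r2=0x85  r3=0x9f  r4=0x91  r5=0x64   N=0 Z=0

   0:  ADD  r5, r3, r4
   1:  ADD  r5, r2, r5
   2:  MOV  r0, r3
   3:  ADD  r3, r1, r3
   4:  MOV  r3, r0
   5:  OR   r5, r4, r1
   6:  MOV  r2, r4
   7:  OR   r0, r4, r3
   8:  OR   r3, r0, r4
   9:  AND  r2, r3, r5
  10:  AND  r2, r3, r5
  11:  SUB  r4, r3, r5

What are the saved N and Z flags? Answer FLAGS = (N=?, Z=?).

after  0: r0=0x7f r1=0xa0 r2=0x85 r3=0x9f r4=0x91 r5=0x30  N=0 Z=0
after  1: r0=0x7f r1=0xa0 r2=0x85 r3=0x9f r4=0x91 r5=0xb5  N=1 Z=0
after  2: r0=0x9f r1=0xa0 r2=0x85 r3=0x9f r4=0x91 r5=0xb5  N=1 Z=0
after  3: r0=0x9f r1=0xa0 r2=0x85 r3=0x3f r4=0x91 r5=0xb5  N=0 Z=0
after  4: r0=0x9f r1=0xa0 r2=0x85 r3=0x9f r4=0x91 r5=0xb5  N=0 Z=0
after  5: r0=0x9f r1=0xa0 r2=0x85 r3=0x9f r4=0x91 r5=0xb1  N=1 Z=0
after  6: r0=0x9f r1=0xa0 r2=0x91 r3=0x9f r4=0x91 r5=0xb1  N=1 Z=0
after  7: r0=0x9f r1=0xa0 r2=0x91 r3=0x9f r4=0x91 r5=0xb1  N=1 Z=0
after  8: r0=0x9f r1=0xa0 r2=0x91 r3=0x9f r4=0x91 r5=0xb1  N=1 Z=0
after  9: r0=0x9f r1=0xa0 r2=0x91 r3=0x9f r4=0x91 r5=0xb1  N=1 Z=0
-- IRQ taken; context saved, return-PC = 10 --

FLAGS = (N=1, Z=0)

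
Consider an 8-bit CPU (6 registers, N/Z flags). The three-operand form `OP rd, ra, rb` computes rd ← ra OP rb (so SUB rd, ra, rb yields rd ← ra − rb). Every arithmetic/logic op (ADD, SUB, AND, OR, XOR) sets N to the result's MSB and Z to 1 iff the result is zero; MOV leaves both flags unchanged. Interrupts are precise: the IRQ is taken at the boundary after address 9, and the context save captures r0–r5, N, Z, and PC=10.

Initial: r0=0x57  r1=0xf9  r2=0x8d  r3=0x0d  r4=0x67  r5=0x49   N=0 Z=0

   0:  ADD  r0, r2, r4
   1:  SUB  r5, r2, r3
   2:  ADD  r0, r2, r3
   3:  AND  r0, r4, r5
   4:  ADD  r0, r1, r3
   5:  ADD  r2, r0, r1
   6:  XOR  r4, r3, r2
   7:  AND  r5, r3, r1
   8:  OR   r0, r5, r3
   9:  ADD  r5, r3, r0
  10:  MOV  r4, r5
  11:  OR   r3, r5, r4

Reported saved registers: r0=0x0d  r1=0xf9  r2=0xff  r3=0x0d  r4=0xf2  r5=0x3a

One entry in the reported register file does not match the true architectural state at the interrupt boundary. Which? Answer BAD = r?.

after  0: r0=0xf4 r1=0xf9 r2=0x8d r3=0x0d r4=0x67 r5=0x49  N=1 Z=0
after  1: r0=0xf4 r1=0xf9 r2=0x8d r3=0x0d r4=0x67 r5=0x80  N=1 Z=0
after  2: r0=0x9a r1=0xf9 r2=0x8d r3=0x0d r4=0x67 r5=0x80  N=1 Z=0
after  3: r0=0x00 r1=0xf9 r2=0x8d r3=0x0d r4=0x67 r5=0x80  N=0 Z=1
after  4: r0=0x06 r1=0xf9 r2=0x8d r3=0x0d r4=0x67 r5=0x80  N=0 Z=0
after  5: r0=0x06 r1=0xf9 r2=0xff r3=0x0d r4=0x67 r5=0x80  N=1 Z=0
after  6: r0=0x06 r1=0xf9 r2=0xff r3=0x0d r4=0xf2 r5=0x80  N=1 Z=0
after  7: r0=0x06 r1=0xf9 r2=0xff r3=0x0d r4=0xf2 r5=0x09  N=0 Z=0
after  8: r0=0x0d r1=0xf9 r2=0xff r3=0x0d r4=0xf2 r5=0x09  N=0 Z=0
after  9: r0=0x0d r1=0xf9 r2=0xff r3=0x0d r4=0xf2 r5=0x1a  N=0 Z=0
-- IRQ taken; context saved, return-PC = 10 --
mismatch: r5: reported 0x3a vs actual 0x1a

BAD = r5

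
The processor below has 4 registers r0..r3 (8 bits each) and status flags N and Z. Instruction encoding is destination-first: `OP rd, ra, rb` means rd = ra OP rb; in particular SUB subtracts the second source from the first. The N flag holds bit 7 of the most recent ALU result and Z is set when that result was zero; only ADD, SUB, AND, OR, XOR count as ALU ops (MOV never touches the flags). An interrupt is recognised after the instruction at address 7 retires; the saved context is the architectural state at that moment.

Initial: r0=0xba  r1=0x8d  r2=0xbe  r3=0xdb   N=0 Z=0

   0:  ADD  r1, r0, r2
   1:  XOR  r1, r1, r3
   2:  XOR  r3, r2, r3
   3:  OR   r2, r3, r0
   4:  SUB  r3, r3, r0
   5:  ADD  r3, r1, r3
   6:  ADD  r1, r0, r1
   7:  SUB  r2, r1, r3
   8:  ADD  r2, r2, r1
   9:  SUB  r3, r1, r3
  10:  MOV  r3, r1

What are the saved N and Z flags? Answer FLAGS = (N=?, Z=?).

after  0: r0=0xba r1=0x78 r2=0xbe r3=0xdb  N=0 Z=0
after  1: r0=0xba r1=0xa3 r2=0xbe r3=0xdb  N=1 Z=0
after  2: r0=0xba r1=0xa3 r2=0xbe r3=0x65  N=0 Z=0
after  3: r0=0xba r1=0xa3 r2=0xff r3=0x65  N=1 Z=0
after  4: r0=0xba r1=0xa3 r2=0xff r3=0xab  N=1 Z=0
after  5: r0=0xba r1=0xa3 r2=0xff r3=0x4e  N=0 Z=0
after  6: r0=0xba r1=0x5d r2=0xff r3=0x4e  N=0 Z=0
after  7: r0=0xba r1=0x5d r2=0x0f r3=0x4e  N=0 Z=0
-- IRQ taken; context saved, return-PC = 8 --

FLAGS = (N=0, Z=0)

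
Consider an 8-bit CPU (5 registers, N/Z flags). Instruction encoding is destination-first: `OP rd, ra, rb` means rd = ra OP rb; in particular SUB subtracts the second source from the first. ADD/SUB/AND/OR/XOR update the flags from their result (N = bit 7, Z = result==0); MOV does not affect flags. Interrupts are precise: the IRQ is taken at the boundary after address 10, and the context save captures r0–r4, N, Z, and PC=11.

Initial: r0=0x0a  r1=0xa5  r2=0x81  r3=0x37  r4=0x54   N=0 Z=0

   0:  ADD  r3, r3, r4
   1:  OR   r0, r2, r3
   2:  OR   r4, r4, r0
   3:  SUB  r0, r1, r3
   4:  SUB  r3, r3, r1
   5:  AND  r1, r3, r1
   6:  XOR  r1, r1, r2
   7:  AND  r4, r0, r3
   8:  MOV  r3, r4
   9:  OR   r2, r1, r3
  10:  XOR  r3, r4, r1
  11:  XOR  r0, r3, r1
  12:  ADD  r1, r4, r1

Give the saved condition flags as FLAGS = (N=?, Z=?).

after  0: r0=0x0a r1=0xa5 r2=0x81 r3=0x8b r4=0x54  N=1 Z=0
after  1: r0=0x8b r1=0xa5 r2=0x81 r3=0x8b r4=0x54  N=1 Z=0
after  2: r0=0x8b r1=0xa5 r2=0x81 r3=0x8b r4=0xdf  N=1 Z=0
after  3: r0=0x1a r1=0xa5 r2=0x81 r3=0x8b r4=0xdf  N=0 Z=0
after  4: r0=0x1a r1=0xa5 r2=0x81 r3=0xe6 r4=0xdf  N=1 Z=0
after  5: r0=0x1a r1=0xa4 r2=0x81 r3=0xe6 r4=0xdf  N=1 Z=0
after  6: r0=0x1a r1=0x25 r2=0x81 r3=0xe6 r4=0xdf  N=0 Z=0
after  7: r0=0x1a r1=0x25 r2=0x81 r3=0xe6 r4=0x02  N=0 Z=0
after  8: r0=0x1a r1=0x25 r2=0x81 r3=0x02 r4=0x02  N=0 Z=0
after  9: r0=0x1a r1=0x25 r2=0x27 r3=0x02 r4=0x02  N=0 Z=0
after 10: r0=0x1a r1=0x25 r2=0x27 r3=0x27 r4=0x02  N=0 Z=0
-- IRQ taken; context saved, return-PC = 11 --

FLAGS = (N=0, Z=0)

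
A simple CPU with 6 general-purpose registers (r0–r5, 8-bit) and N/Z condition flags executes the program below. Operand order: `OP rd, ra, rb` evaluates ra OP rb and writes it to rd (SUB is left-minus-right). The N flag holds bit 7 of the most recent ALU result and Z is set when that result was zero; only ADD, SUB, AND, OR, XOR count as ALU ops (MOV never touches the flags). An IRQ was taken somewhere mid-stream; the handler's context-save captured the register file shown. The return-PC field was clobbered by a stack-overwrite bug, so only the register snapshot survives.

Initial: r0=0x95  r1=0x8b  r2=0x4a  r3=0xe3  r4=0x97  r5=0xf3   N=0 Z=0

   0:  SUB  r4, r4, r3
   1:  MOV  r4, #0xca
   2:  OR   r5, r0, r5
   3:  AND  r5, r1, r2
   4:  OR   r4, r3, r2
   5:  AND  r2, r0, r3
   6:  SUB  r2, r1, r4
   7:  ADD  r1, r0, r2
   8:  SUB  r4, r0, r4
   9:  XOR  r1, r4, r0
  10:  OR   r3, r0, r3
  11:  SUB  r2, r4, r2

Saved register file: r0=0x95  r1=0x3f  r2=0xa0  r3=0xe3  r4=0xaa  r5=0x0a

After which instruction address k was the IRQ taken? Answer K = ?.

after  0: r0=0x95 r1=0x8b r2=0x4a r3=0xe3 r4=0xb4 r5=0xf3  N=1 Z=0
after  1: r0=0x95 r1=0x8b r2=0x4a r3=0xe3 r4=0xca r5=0xf3  N=1 Z=0
after  2: r0=0x95 r1=0x8b r2=0x4a r3=0xe3 r4=0xca r5=0xf7  N=1 Z=0
after  3: r0=0x95 r1=0x8b r2=0x4a r3=0xe3 r4=0xca r5=0x0a  N=0 Z=0
after  4: r0=0x95 r1=0x8b r2=0x4a r3=0xe3 r4=0xeb r5=0x0a  N=1 Z=0
after  5: r0=0x95 r1=0x8b r2=0x81 r3=0xe3 r4=0xeb r5=0x0a  N=1 Z=0
after  6: r0=0x95 r1=0x8b r2=0xa0 r3=0xe3 r4=0xeb r5=0x0a  N=1 Z=0
after  7: r0=0x95 r1=0x35 r2=0xa0 r3=0xe3 r4=0xeb r5=0x0a  N=0 Z=0
after  8: r0=0x95 r1=0x35 r2=0xa0 r3=0xe3 r4=0xaa r5=0x0a  N=1 Z=0
after  9: r0=0x95 r1=0x3f r2=0xa0 r3=0xe3 r4=0xaa r5=0x0a  N=0 Z=0
-- IRQ taken; context saved, return-PC = 10 --

K = 9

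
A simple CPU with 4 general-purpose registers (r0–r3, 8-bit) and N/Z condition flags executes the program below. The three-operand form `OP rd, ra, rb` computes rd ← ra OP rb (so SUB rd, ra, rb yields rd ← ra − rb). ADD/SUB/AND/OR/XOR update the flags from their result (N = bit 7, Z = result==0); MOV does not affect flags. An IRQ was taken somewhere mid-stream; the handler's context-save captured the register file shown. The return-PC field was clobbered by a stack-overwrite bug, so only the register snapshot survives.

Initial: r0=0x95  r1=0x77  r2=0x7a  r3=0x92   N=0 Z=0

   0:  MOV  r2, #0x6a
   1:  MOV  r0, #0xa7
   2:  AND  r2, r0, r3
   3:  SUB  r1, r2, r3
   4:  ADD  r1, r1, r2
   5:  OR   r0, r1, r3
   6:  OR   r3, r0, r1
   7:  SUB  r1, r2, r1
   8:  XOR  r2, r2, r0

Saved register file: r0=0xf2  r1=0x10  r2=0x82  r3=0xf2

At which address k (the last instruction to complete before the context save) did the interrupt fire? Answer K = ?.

K = 7

after  0: r0=0x95 r1=0x77 r2=0x6a r3=0x92  N=0 Z=0
after  1: r0=0xa7 r1=0x77 r2=0x6a r3=0x92  N=0 Z=0
after  2: r0=0xa7 r1=0x77 r2=0x82 r3=0x92  N=1 Z=0
after  3: r0=0xa7 r1=0xf0 r2=0x82 r3=0x92  N=1 Z=0
after  4: r0=0xa7 r1=0x72 r2=0x82 r3=0x92  N=0 Z=0
after  5: r0=0xf2 r1=0x72 r2=0x82 r3=0x92  N=1 Z=0
after  6: r0=0xf2 r1=0x72 r2=0x82 r3=0xf2  N=1 Z=0
after  7: r0=0xf2 r1=0x10 r2=0x82 r3=0xf2  N=0 Z=0
-- IRQ taken; context saved, return-PC = 8 --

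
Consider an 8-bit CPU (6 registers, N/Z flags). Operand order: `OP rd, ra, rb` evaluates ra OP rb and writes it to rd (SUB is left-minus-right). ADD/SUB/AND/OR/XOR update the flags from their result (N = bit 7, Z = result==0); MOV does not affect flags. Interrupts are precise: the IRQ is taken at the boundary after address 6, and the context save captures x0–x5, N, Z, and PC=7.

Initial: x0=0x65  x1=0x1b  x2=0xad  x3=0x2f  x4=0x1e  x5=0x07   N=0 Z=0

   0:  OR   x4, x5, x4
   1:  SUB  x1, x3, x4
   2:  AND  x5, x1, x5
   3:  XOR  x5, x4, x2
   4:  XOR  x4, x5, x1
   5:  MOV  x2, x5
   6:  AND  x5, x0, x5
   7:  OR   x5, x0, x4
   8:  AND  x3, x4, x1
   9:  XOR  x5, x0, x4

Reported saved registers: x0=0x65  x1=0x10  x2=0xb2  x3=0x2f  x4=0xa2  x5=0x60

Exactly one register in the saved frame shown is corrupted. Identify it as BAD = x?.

BAD = x5

after  0: x0=0x65 x1=0x1b x2=0xad x3=0x2f x4=0x1f x5=0x07  N=0 Z=0
after  1: x0=0x65 x1=0x10 x2=0xad x3=0x2f x4=0x1f x5=0x07  N=0 Z=0
after  2: x0=0x65 x1=0x10 x2=0xad x3=0x2f x4=0x1f x5=0x00  N=0 Z=1
after  3: x0=0x65 x1=0x10 x2=0xad x3=0x2f x4=0x1f x5=0xb2  N=1 Z=0
after  4: x0=0x65 x1=0x10 x2=0xad x3=0x2f x4=0xa2 x5=0xb2  N=1 Z=0
after  5: x0=0x65 x1=0x10 x2=0xb2 x3=0x2f x4=0xa2 x5=0xb2  N=1 Z=0
after  6: x0=0x65 x1=0x10 x2=0xb2 x3=0x2f x4=0xa2 x5=0x20  N=0 Z=0
-- IRQ taken; context saved, return-PC = 7 --
mismatch: x5: reported 0x60 vs actual 0x20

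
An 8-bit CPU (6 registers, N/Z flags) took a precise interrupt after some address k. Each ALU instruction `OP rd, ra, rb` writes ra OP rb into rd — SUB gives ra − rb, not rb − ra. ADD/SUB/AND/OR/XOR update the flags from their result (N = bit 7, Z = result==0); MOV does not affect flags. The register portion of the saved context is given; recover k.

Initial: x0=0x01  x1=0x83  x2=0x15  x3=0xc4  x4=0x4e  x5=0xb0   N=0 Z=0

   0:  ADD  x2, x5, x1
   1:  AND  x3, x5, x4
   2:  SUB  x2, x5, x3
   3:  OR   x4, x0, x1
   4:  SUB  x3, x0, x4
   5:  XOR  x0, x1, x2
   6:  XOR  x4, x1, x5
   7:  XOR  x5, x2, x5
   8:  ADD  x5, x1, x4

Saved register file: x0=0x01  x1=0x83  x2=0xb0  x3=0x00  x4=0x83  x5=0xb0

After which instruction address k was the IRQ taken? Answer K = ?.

after  0: x0=0x01 x1=0x83 x2=0x33 x3=0xc4 x4=0x4e x5=0xb0  N=0 Z=0
after  1: x0=0x01 x1=0x83 x2=0x33 x3=0x00 x4=0x4e x5=0xb0  N=0 Z=1
after  2: x0=0x01 x1=0x83 x2=0xb0 x3=0x00 x4=0x4e x5=0xb0  N=1 Z=0
after  3: x0=0x01 x1=0x83 x2=0xb0 x3=0x00 x4=0x83 x5=0xb0  N=1 Z=0
-- IRQ taken; context saved, return-PC = 4 --

K = 3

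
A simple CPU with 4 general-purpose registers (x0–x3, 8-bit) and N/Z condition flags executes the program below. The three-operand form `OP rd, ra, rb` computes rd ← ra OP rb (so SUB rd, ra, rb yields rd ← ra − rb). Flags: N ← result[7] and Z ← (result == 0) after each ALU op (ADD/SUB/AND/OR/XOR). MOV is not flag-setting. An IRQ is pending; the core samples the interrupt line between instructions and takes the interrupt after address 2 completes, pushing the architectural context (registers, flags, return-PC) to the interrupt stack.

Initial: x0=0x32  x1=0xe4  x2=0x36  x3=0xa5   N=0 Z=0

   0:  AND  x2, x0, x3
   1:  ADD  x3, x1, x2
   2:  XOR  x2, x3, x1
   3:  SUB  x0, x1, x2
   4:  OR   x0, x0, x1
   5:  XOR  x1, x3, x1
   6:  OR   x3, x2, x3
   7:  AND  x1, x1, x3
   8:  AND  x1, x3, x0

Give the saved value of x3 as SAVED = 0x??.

SAVED = 0x04

after  0: x0=0x32 x1=0xe4 x2=0x20 x3=0xa5  N=0 Z=0
after  1: x0=0x32 x1=0xe4 x2=0x20 x3=0x04  N=0 Z=0
after  2: x0=0x32 x1=0xe4 x2=0xe0 x3=0x04  N=1 Z=0
-- IRQ taken; context saved, return-PC = 3 --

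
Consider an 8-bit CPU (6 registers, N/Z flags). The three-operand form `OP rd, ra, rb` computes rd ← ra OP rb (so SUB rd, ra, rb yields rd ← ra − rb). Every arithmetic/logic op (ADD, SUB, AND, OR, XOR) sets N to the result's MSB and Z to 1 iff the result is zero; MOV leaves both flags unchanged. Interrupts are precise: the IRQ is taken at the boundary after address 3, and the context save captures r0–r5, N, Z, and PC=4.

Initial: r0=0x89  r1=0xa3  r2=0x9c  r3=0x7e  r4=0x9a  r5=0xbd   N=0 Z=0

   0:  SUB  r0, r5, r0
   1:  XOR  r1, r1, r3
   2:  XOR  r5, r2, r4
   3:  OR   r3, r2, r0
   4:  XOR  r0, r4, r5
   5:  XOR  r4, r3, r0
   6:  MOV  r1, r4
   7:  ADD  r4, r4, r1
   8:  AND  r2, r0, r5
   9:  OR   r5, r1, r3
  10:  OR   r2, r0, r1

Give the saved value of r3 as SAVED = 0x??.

after  0: r0=0x34 r1=0xa3 r2=0x9c r3=0x7e r4=0x9a r5=0xbd  N=0 Z=0
after  1: r0=0x34 r1=0xdd r2=0x9c r3=0x7e r4=0x9a r5=0xbd  N=1 Z=0
after  2: r0=0x34 r1=0xdd r2=0x9c r3=0x7e r4=0x9a r5=0x06  N=0 Z=0
after  3: r0=0x34 r1=0xdd r2=0x9c r3=0xbc r4=0x9a r5=0x06  N=1 Z=0
-- IRQ taken; context saved, return-PC = 4 --

SAVED = 0xbc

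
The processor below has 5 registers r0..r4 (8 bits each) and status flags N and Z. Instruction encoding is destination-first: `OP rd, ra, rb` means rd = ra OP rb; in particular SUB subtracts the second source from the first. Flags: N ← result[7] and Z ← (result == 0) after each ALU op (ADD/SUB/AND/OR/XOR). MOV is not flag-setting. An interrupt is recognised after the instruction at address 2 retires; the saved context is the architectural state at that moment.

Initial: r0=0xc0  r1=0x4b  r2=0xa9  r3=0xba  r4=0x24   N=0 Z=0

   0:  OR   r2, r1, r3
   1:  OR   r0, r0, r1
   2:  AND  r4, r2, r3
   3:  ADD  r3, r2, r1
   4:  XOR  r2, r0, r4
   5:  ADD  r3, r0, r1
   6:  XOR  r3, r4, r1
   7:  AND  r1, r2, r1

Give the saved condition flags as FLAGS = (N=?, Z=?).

after  0: r0=0xc0 r1=0x4b r2=0xfb r3=0xba r4=0x24  N=1 Z=0
after  1: r0=0xcb r1=0x4b r2=0xfb r3=0xba r4=0x24  N=1 Z=0
after  2: r0=0xcb r1=0x4b r2=0xfb r3=0xba r4=0xba  N=1 Z=0
-- IRQ taken; context saved, return-PC = 3 --

FLAGS = (N=1, Z=0)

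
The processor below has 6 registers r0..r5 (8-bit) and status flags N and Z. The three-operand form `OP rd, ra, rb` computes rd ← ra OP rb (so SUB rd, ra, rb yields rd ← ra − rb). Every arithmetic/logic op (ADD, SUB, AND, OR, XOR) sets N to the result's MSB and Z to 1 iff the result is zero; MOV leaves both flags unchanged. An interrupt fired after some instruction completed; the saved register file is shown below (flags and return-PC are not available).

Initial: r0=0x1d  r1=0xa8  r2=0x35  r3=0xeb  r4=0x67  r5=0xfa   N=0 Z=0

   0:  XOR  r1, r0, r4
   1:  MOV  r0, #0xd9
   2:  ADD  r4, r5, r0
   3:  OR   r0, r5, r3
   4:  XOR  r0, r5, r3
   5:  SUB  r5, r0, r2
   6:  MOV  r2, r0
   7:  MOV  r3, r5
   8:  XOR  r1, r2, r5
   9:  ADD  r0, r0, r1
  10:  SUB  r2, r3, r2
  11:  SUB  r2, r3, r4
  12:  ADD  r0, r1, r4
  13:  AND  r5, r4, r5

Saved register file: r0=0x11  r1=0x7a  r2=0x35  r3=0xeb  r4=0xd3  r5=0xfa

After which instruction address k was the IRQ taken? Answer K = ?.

after  0: r0=0x1d r1=0x7a r2=0x35 r3=0xeb r4=0x67 r5=0xfa  N=0 Z=0
after  1: r0=0xd9 r1=0x7a r2=0x35 r3=0xeb r4=0x67 r5=0xfa  N=0 Z=0
after  2: r0=0xd9 r1=0x7a r2=0x35 r3=0xeb r4=0xd3 r5=0xfa  N=1 Z=0
after  3: r0=0xfb r1=0x7a r2=0x35 r3=0xeb r4=0xd3 r5=0xfa  N=1 Z=0
after  4: r0=0x11 r1=0x7a r2=0x35 r3=0xeb r4=0xd3 r5=0xfa  N=0 Z=0
-- IRQ taken; context saved, return-PC = 5 --

K = 4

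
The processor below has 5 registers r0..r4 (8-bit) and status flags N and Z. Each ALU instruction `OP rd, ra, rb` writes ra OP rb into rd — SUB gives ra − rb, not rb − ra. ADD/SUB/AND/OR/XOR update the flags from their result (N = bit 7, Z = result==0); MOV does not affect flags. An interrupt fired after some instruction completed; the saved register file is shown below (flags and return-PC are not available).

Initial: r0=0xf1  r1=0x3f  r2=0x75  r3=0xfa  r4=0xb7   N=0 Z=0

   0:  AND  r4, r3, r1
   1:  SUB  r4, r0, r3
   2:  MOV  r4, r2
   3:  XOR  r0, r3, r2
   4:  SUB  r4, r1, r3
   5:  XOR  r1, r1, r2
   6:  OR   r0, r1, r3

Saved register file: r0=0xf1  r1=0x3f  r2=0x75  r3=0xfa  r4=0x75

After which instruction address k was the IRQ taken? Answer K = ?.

K = 2

after  0: r0=0xf1 r1=0x3f r2=0x75 r3=0xfa r4=0x3a  N=0 Z=0
after  1: r0=0xf1 r1=0x3f r2=0x75 r3=0xfa r4=0xf7  N=1 Z=0
after  2: r0=0xf1 r1=0x3f r2=0x75 r3=0xfa r4=0x75  N=1 Z=0
-- IRQ taken; context saved, return-PC = 3 --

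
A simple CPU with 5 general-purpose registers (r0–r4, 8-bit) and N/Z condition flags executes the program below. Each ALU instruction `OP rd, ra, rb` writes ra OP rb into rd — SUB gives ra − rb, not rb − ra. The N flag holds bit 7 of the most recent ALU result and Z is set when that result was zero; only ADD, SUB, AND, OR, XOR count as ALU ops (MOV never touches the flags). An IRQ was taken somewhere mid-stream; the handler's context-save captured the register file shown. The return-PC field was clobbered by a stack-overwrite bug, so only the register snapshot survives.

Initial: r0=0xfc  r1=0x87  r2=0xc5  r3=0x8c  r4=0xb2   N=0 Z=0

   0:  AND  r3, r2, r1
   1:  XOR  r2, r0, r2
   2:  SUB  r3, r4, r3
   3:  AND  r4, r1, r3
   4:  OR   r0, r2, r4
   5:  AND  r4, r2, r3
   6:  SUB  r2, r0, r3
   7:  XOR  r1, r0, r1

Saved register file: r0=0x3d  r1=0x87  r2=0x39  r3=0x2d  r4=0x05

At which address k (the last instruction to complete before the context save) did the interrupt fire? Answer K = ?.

after  0: r0=0xfc r1=0x87 r2=0xc5 r3=0x85 r4=0xb2  N=1 Z=0
after  1: r0=0xfc r1=0x87 r2=0x39 r3=0x85 r4=0xb2  N=0 Z=0
after  2: r0=0xfc r1=0x87 r2=0x39 r3=0x2d r4=0xb2  N=0 Z=0
after  3: r0=0xfc r1=0x87 r2=0x39 r3=0x2d r4=0x05  N=0 Z=0
after  4: r0=0x3d r1=0x87 r2=0x39 r3=0x2d r4=0x05  N=0 Z=0
-- IRQ taken; context saved, return-PC = 5 --

K = 4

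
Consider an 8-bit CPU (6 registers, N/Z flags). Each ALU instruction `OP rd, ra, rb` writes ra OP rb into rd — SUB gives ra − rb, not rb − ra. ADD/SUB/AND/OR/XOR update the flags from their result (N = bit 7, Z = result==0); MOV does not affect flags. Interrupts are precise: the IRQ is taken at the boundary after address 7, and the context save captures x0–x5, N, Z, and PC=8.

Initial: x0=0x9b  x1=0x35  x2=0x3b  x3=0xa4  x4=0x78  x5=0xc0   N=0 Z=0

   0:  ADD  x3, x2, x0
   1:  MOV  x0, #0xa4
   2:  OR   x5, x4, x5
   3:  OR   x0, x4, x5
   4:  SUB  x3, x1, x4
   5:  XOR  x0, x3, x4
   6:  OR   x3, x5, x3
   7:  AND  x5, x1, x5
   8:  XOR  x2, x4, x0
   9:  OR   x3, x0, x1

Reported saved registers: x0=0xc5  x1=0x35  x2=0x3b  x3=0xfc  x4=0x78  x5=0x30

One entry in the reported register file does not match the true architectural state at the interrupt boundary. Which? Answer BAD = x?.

after  0: x0=0x9b x1=0x35 x2=0x3b x3=0xd6 x4=0x78 x5=0xc0  N=1 Z=0
after  1: x0=0xa4 x1=0x35 x2=0x3b x3=0xd6 x4=0x78 x5=0xc0  N=1 Z=0
after  2: x0=0xa4 x1=0x35 x2=0x3b x3=0xd6 x4=0x78 x5=0xf8  N=1 Z=0
after  3: x0=0xf8 x1=0x35 x2=0x3b x3=0xd6 x4=0x78 x5=0xf8  N=1 Z=0
after  4: x0=0xf8 x1=0x35 x2=0x3b x3=0xbd x4=0x78 x5=0xf8  N=1 Z=0
after  5: x0=0xc5 x1=0x35 x2=0x3b x3=0xbd x4=0x78 x5=0xf8  N=1 Z=0
after  6: x0=0xc5 x1=0x35 x2=0x3b x3=0xfd x4=0x78 x5=0xf8  N=1 Z=0
after  7: x0=0xc5 x1=0x35 x2=0x3b x3=0xfd x4=0x78 x5=0x30  N=0 Z=0
-- IRQ taken; context saved, return-PC = 8 --
mismatch: x3: reported 0xfc vs actual 0xfd

BAD = x3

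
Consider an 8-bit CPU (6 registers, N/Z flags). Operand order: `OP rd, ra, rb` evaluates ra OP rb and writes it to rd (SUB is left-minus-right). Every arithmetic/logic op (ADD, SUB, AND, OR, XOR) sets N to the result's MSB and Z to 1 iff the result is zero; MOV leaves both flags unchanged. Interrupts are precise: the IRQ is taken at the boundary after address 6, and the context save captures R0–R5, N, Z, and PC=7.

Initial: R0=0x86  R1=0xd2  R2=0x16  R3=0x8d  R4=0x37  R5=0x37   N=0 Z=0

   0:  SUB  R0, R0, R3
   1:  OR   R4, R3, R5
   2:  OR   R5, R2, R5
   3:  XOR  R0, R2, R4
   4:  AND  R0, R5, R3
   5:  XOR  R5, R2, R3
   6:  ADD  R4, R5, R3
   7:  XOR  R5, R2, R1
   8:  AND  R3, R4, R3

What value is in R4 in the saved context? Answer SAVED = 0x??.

SAVED = 0x28

after  0: R0=0xf9 R1=0xd2 R2=0x16 R3=0x8d R4=0x37 R5=0x37  N=1 Z=0
after  1: R0=0xf9 R1=0xd2 R2=0x16 R3=0x8d R4=0xbf R5=0x37  N=1 Z=0
after  2: R0=0xf9 R1=0xd2 R2=0x16 R3=0x8d R4=0xbf R5=0x37  N=0 Z=0
after  3: R0=0xa9 R1=0xd2 R2=0x16 R3=0x8d R4=0xbf R5=0x37  N=1 Z=0
after  4: R0=0x05 R1=0xd2 R2=0x16 R3=0x8d R4=0xbf R5=0x37  N=0 Z=0
after  5: R0=0x05 R1=0xd2 R2=0x16 R3=0x8d R4=0xbf R5=0x9b  N=1 Z=0
after  6: R0=0x05 R1=0xd2 R2=0x16 R3=0x8d R4=0x28 R5=0x9b  N=0 Z=0
-- IRQ taken; context saved, return-PC = 7 --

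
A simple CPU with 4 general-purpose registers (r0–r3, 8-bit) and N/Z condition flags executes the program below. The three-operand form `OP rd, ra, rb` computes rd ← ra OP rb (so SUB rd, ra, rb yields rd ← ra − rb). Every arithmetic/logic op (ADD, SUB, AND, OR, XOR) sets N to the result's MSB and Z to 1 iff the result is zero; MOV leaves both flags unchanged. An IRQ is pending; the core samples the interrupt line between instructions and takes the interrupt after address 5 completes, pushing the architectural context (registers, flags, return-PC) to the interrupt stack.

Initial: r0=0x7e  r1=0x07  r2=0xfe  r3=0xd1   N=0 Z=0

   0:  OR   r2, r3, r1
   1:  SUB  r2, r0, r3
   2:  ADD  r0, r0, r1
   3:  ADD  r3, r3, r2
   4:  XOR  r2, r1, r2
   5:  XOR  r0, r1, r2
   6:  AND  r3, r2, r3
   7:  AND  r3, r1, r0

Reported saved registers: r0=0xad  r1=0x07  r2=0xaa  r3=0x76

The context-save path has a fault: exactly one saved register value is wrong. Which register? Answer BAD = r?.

BAD = r3

after  0: r0=0x7e r1=0x07 r2=0xd7 r3=0xd1  N=1 Z=0
after  1: r0=0x7e r1=0x07 r2=0xad r3=0xd1  N=1 Z=0
after  2: r0=0x85 r1=0x07 r2=0xad r3=0xd1  N=1 Z=0
after  3: r0=0x85 r1=0x07 r2=0xad r3=0x7e  N=0 Z=0
after  4: r0=0x85 r1=0x07 r2=0xaa r3=0x7e  N=1 Z=0
after  5: r0=0xad r1=0x07 r2=0xaa r3=0x7e  N=1 Z=0
-- IRQ taken; context saved, return-PC = 6 --
mismatch: r3: reported 0x76 vs actual 0x7e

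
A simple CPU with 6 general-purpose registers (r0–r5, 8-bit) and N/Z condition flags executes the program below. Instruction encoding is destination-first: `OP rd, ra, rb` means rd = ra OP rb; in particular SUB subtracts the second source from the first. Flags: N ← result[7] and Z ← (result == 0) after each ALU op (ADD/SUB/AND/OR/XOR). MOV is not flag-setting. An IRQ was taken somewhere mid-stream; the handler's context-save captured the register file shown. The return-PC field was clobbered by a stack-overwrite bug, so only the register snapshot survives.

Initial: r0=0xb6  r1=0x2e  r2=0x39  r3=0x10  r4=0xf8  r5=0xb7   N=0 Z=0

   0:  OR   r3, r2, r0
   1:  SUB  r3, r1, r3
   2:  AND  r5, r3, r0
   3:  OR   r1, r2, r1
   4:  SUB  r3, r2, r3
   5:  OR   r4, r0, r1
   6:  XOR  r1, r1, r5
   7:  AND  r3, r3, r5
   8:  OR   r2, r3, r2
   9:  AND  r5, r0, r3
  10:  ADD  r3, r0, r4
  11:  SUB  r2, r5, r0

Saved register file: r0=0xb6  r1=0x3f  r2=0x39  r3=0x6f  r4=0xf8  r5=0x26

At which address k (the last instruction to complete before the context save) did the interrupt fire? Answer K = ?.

K = 3

after  0: r0=0xb6 r1=0x2e r2=0x39 r3=0xbf r4=0xf8 r5=0xb7  N=1 Z=0
after  1: r0=0xb6 r1=0x2e r2=0x39 r3=0x6f r4=0xf8 r5=0xb7  N=0 Z=0
after  2: r0=0xb6 r1=0x2e r2=0x39 r3=0x6f r4=0xf8 r5=0x26  N=0 Z=0
after  3: r0=0xb6 r1=0x3f r2=0x39 r3=0x6f r4=0xf8 r5=0x26  N=0 Z=0
-- IRQ taken; context saved, return-PC = 4 --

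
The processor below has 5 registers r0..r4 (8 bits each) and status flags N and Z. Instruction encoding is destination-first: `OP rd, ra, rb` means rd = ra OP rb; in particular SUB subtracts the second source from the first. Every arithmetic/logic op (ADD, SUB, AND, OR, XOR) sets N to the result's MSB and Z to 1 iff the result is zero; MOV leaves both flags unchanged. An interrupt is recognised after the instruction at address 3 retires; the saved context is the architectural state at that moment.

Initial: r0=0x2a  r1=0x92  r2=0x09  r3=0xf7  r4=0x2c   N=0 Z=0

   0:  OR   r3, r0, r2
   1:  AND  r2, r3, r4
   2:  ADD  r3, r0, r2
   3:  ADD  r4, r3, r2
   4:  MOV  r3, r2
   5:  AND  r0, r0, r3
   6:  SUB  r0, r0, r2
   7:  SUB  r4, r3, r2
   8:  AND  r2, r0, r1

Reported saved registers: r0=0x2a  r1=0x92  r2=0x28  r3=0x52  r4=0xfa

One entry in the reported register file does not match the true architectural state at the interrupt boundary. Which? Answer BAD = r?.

after  0: r0=0x2a r1=0x92 r2=0x09 r3=0x2b r4=0x2c  N=0 Z=0
after  1: r0=0x2a r1=0x92 r2=0x28 r3=0x2b r4=0x2c  N=0 Z=0
after  2: r0=0x2a r1=0x92 r2=0x28 r3=0x52 r4=0x2c  N=0 Z=0
after  3: r0=0x2a r1=0x92 r2=0x28 r3=0x52 r4=0x7a  N=0 Z=0
-- IRQ taken; context saved, return-PC = 4 --
mismatch: r4: reported 0xfa vs actual 0x7a

BAD = r4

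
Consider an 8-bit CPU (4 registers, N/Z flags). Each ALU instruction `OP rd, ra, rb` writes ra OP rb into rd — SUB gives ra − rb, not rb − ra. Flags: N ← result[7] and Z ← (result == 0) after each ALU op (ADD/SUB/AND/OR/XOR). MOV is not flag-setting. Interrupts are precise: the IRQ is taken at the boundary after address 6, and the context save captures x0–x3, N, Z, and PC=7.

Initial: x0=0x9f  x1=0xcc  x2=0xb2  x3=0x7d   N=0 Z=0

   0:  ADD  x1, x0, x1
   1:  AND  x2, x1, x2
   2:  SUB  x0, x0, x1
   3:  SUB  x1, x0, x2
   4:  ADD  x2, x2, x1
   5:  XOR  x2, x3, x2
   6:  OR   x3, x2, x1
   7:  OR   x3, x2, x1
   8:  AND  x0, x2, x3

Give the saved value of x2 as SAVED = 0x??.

SAVED = 0x49

after  0: x0=0x9f x1=0x6b x2=0xb2 x3=0x7d  N=0 Z=0
after  1: x0=0x9f x1=0x6b x2=0x22 x3=0x7d  N=0 Z=0
after  2: x0=0x34 x1=0x6b x2=0x22 x3=0x7d  N=0 Z=0
after  3: x0=0x34 x1=0x12 x2=0x22 x3=0x7d  N=0 Z=0
after  4: x0=0x34 x1=0x12 x2=0x34 x3=0x7d  N=0 Z=0
after  5: x0=0x34 x1=0x12 x2=0x49 x3=0x7d  N=0 Z=0
after  6: x0=0x34 x1=0x12 x2=0x49 x3=0x5b  N=0 Z=0
-- IRQ taken; context saved, return-PC = 7 --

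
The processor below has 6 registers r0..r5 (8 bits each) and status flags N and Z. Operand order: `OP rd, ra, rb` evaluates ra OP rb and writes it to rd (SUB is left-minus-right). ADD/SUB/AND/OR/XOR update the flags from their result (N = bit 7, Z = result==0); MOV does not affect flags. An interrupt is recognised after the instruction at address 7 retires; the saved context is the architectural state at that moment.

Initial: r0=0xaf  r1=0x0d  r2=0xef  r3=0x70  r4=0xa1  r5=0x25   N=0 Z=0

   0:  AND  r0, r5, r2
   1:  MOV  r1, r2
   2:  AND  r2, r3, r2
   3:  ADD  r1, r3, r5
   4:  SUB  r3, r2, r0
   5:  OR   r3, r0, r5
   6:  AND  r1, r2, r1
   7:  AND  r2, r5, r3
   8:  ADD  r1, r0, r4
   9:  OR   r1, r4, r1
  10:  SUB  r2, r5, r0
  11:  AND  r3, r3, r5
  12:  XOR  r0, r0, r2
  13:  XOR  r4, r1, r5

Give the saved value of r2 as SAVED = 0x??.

SAVED = 0x25

after  0: r0=0x25 r1=0x0d r2=0xef r3=0x70 r4=0xa1 r5=0x25  N=0 Z=0
after  1: r0=0x25 r1=0xef r2=0xef r3=0x70 r4=0xa1 r5=0x25  N=0 Z=0
after  2: r0=0x25 r1=0xef r2=0x60 r3=0x70 r4=0xa1 r5=0x25  N=0 Z=0
after  3: r0=0x25 r1=0x95 r2=0x60 r3=0x70 r4=0xa1 r5=0x25  N=1 Z=0
after  4: r0=0x25 r1=0x95 r2=0x60 r3=0x3b r4=0xa1 r5=0x25  N=0 Z=0
after  5: r0=0x25 r1=0x95 r2=0x60 r3=0x25 r4=0xa1 r5=0x25  N=0 Z=0
after  6: r0=0x25 r1=0x00 r2=0x60 r3=0x25 r4=0xa1 r5=0x25  N=0 Z=1
after  7: r0=0x25 r1=0x00 r2=0x25 r3=0x25 r4=0xa1 r5=0x25  N=0 Z=0
-- IRQ taken; context saved, return-PC = 8 --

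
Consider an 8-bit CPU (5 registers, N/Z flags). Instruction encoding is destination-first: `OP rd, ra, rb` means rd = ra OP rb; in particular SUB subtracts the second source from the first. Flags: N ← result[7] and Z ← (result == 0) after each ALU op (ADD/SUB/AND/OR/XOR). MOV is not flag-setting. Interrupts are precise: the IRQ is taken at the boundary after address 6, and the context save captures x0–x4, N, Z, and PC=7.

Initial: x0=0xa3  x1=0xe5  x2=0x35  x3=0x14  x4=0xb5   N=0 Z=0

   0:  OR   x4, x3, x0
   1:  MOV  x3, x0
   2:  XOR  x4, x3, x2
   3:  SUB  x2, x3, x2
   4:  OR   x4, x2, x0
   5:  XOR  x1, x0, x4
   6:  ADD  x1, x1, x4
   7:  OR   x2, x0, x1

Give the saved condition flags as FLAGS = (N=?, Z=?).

after  0: x0=0xa3 x1=0xe5 x2=0x35 x3=0x14 x4=0xb7  N=1 Z=0
after  1: x0=0xa3 x1=0xe5 x2=0x35 x3=0xa3 x4=0xb7  N=1 Z=0
after  2: x0=0xa3 x1=0xe5 x2=0x35 x3=0xa3 x4=0x96  N=1 Z=0
after  3: x0=0xa3 x1=0xe5 x2=0x6e x3=0xa3 x4=0x96  N=0 Z=0
after  4: x0=0xa3 x1=0xe5 x2=0x6e x3=0xa3 x4=0xef  N=1 Z=0
after  5: x0=0xa3 x1=0x4c x2=0x6e x3=0xa3 x4=0xef  N=0 Z=0
after  6: x0=0xa3 x1=0x3b x2=0x6e x3=0xa3 x4=0xef  N=0 Z=0
-- IRQ taken; context saved, return-PC = 7 --

FLAGS = (N=0, Z=0)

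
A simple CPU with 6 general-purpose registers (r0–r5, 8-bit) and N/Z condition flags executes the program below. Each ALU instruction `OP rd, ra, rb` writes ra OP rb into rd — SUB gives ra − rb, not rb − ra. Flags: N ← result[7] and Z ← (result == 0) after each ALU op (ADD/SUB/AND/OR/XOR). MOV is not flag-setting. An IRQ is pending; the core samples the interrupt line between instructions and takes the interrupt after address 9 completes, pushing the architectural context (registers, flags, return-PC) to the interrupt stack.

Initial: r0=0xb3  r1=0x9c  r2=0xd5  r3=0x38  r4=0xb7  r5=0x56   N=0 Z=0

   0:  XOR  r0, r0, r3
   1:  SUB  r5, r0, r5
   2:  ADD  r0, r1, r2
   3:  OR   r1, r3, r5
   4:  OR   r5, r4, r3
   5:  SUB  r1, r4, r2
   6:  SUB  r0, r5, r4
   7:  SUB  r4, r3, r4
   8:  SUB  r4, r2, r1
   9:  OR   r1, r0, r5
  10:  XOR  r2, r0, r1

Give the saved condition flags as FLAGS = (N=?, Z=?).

FLAGS = (N=1, Z=0)

after  0: r0=0x8b r1=0x9c r2=0xd5 r3=0x38 r4=0xb7 r5=0x56  N=1 Z=0
after  1: r0=0x8b r1=0x9c r2=0xd5 r3=0x38 r4=0xb7 r5=0x35  N=0 Z=0
after  2: r0=0x71 r1=0x9c r2=0xd5 r3=0x38 r4=0xb7 r5=0x35  N=0 Z=0
after  3: r0=0x71 r1=0x3d r2=0xd5 r3=0x38 r4=0xb7 r5=0x35  N=0 Z=0
after  4: r0=0x71 r1=0x3d r2=0xd5 r3=0x38 r4=0xb7 r5=0xbf  N=1 Z=0
after  5: r0=0x71 r1=0xe2 r2=0xd5 r3=0x38 r4=0xb7 r5=0xbf  N=1 Z=0
after  6: r0=0x08 r1=0xe2 r2=0xd5 r3=0x38 r4=0xb7 r5=0xbf  N=0 Z=0
after  7: r0=0x08 r1=0xe2 r2=0xd5 r3=0x38 r4=0x81 r5=0xbf  N=1 Z=0
after  8: r0=0x08 r1=0xe2 r2=0xd5 r3=0x38 r4=0xf3 r5=0xbf  N=1 Z=0
after  9: r0=0x08 r1=0xbf r2=0xd5 r3=0x38 r4=0xf3 r5=0xbf  N=1 Z=0
-- IRQ taken; context saved, return-PC = 10 --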